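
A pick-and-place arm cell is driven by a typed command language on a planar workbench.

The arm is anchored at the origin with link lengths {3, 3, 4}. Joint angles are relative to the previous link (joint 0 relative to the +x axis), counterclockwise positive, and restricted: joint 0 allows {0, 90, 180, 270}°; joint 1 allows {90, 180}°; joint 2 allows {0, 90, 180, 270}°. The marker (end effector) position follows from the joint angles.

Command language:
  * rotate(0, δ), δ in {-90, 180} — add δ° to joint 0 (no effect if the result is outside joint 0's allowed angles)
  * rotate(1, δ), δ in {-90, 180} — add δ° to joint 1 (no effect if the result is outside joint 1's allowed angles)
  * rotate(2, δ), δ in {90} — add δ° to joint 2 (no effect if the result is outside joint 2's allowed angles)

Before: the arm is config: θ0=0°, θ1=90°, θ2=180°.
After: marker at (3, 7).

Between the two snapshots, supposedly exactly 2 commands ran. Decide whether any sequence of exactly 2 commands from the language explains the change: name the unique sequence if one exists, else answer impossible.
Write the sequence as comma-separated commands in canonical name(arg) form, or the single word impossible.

initial: config: θ0=0°, θ1=90°, θ2=180°
1. rotate(2, 90) → config: θ0=0°, θ1=90°, θ2=270°
2. rotate(2, 90) → config: θ0=0°, θ1=90°, θ2=0°
no rival 2-sequence matches.

rotate(2, 90), rotate(2, 90)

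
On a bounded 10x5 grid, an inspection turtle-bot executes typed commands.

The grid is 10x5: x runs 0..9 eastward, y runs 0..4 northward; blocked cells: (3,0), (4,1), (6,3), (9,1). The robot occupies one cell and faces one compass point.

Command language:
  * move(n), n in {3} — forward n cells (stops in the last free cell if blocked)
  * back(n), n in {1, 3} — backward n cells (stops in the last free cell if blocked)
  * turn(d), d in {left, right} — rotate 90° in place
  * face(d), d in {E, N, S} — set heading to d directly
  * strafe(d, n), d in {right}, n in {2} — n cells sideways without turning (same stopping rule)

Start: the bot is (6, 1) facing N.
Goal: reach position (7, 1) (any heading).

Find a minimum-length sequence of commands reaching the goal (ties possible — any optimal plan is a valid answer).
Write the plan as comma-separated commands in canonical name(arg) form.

start: (6, 1) facing N
1. turn(left) → (6, 1) facing W
2. back(1) → (7, 1) facing W
shorter routes all fall short; 2 is best.

turn(left), back(1)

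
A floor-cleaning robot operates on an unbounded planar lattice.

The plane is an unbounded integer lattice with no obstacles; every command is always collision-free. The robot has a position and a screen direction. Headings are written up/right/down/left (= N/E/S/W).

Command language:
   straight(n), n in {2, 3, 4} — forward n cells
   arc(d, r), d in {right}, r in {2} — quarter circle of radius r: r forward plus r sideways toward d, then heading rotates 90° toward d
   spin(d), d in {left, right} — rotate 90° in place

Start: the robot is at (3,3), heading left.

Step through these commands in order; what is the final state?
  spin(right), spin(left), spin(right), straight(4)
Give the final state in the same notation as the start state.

start: at (3,3), heading left
step 1 (spin(right)): at (3,3), heading up
step 2 (spin(left)): at (3,3), heading left
step 3 (spin(right)): at (3,3), heading up
step 4 (straight(4)): at (3,7), heading up

at (3,7), heading up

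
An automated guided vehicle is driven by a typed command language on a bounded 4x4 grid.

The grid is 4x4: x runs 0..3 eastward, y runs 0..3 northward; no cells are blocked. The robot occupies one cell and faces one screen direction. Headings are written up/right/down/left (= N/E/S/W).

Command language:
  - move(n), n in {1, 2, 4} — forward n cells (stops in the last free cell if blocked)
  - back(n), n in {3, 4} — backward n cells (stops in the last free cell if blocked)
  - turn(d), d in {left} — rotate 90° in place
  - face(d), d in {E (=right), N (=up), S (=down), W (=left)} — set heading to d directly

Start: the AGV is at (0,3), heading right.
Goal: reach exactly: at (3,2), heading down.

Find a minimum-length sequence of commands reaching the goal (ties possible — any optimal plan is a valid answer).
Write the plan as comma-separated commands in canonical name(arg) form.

from: at (0,3), heading right
[1] after move(4): at (3,3), heading right
[2] after face(S): at (3,3), heading down
[3] after move(1): at (3,2), heading down
no 2-step plan works, so 3 is optimal.

move(4), face(S), move(1)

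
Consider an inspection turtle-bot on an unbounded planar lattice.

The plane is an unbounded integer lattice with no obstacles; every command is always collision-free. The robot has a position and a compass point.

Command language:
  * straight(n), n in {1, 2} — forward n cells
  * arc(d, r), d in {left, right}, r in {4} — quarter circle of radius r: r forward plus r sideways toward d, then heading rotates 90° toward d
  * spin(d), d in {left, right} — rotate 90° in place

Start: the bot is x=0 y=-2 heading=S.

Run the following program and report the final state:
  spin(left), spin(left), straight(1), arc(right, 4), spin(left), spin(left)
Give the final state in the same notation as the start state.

x=4 y=3 heading=W

begin: x=0 y=-2 heading=S
1. spin(left) → x=0 y=-2 heading=E
2. spin(left) → x=0 y=-2 heading=N
3. straight(1) → x=0 y=-1 heading=N
4. arc(right, 4) → x=4 y=3 heading=E
5. spin(left) → x=4 y=3 heading=N
6. spin(left) → x=4 y=3 heading=W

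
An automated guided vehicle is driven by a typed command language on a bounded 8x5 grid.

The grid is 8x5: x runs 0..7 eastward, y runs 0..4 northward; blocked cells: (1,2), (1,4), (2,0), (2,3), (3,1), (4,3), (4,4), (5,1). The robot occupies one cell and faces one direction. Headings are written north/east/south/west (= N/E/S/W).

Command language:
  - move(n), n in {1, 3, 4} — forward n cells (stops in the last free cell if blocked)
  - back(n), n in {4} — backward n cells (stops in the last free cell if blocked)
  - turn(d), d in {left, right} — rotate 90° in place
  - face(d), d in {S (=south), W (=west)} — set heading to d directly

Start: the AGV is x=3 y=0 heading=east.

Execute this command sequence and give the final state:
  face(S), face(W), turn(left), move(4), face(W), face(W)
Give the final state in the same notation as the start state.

x=3 y=0 heading=west

from: x=3 y=0 heading=east
[1] after face(S): x=3 y=0 heading=south
[2] after face(W): x=3 y=0 heading=west
[3] after turn(left): x=3 y=0 heading=south
[4] after move(4): x=3 y=0 heading=south
[5] after face(W): x=3 y=0 heading=west
[6] after face(W): x=3 y=0 heading=west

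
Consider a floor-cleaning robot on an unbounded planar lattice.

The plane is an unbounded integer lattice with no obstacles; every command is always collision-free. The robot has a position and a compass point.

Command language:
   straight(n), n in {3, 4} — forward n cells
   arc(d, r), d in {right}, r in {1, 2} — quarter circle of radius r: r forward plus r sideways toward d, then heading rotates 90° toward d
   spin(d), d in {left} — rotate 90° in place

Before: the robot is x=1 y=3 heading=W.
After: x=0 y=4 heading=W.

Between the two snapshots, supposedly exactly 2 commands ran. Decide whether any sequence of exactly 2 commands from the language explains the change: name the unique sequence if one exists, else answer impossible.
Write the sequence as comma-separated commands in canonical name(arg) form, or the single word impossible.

arc(right, 1), spin(left)

key: still facing W at the end — net rotation zero over 2 steps
from: x=1 y=3 heading=W
t=1 arc(right, 1) ⇒ x=0 y=4 heading=N
t=2 spin(left) ⇒ x=0 y=4 heading=W
uniquely the one of 25 2-step routes that fits.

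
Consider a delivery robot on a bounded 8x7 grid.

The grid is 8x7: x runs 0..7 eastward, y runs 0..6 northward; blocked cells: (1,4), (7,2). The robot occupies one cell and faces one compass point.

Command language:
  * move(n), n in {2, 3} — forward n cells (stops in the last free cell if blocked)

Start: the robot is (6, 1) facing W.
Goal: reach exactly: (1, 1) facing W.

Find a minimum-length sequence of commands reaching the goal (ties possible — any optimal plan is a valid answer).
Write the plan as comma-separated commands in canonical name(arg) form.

move(3), move(2)

initial: (6, 1) facing W
[1] after move(3): (3, 1) facing W
[2] after move(2): (1, 1) facing W
minimal: 2 command(s), checked below 2.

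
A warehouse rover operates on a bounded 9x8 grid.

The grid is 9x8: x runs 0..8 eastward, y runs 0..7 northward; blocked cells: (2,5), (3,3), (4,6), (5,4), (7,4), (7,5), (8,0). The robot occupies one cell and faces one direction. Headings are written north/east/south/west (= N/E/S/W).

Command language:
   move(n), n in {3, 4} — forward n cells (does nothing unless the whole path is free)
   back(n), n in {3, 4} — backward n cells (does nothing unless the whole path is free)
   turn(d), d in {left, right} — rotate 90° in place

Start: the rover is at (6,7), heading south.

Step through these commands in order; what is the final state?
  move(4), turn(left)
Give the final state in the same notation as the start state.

at (6,3), heading east

initial: at (6,7), heading south
t=1 move(4) ⇒ at (6,3), heading south
t=2 turn(left) ⇒ at (6,3), heading east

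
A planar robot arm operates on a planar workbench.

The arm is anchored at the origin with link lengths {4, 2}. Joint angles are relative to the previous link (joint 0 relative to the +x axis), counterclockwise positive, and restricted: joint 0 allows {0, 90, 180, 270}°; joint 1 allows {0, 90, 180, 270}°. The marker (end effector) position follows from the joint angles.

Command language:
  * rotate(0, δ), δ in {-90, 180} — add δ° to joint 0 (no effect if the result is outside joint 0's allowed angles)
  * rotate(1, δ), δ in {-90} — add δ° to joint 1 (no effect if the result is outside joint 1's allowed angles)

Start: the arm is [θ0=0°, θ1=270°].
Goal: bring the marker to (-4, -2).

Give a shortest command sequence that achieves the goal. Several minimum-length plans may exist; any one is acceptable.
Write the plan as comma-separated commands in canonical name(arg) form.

rotate(1, -90), rotate(1, -90), rotate(0, 180)

start: [θ0=0°, θ1=270°]
[1] after rotate(1, -90): [θ0=0°, θ1=180°]
[2] after rotate(1, -90): [θ0=0°, θ1=90°]
[3] after rotate(0, 180): [θ0=180°, θ1=90°]
shorter routes all fall short; 3 is best.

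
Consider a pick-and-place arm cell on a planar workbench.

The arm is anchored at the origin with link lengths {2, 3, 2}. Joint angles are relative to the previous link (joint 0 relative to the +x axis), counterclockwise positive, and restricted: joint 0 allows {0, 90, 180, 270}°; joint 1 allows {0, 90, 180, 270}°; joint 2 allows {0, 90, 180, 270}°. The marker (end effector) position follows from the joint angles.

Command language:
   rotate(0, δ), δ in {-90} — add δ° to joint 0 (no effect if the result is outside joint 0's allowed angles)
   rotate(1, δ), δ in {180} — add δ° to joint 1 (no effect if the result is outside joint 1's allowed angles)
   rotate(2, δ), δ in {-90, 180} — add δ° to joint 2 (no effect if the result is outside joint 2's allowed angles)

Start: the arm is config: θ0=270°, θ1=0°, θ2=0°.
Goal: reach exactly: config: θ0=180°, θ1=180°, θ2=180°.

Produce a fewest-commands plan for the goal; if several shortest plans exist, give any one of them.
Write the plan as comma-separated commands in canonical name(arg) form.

rotate(0, -90), rotate(1, 180), rotate(2, 180)

start: config: θ0=270°, θ1=0°, θ2=0°
[1] after rotate(0, -90): config: θ0=180°, θ1=0°, θ2=0°
[2] after rotate(1, 180): config: θ0=180°, θ1=180°, θ2=0°
[3] after rotate(2, 180): config: θ0=180°, θ1=180°, θ2=180°
nothing shorter than 3 reaches the goal.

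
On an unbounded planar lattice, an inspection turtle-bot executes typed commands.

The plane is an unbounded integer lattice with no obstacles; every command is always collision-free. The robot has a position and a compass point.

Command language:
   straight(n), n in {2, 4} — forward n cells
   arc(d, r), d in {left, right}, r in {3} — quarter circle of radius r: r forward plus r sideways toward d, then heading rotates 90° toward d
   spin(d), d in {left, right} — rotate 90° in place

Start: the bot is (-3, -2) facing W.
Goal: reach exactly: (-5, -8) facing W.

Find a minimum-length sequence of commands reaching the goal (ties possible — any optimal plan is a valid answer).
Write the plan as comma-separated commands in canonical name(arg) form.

t0: (-3, -2) facing W
1. spin(left) → (-3, -2) facing S
2. spin(left) → (-3, -2) facing E
3. arc(right, 3) → (0, -5) facing S
4. arc(right, 3) → (-3, -8) facing W
5. straight(2) → (-5, -8) facing W
minimal: 5 command(s), checked below 5.

spin(left), spin(left), arc(right, 3), arc(right, 3), straight(2)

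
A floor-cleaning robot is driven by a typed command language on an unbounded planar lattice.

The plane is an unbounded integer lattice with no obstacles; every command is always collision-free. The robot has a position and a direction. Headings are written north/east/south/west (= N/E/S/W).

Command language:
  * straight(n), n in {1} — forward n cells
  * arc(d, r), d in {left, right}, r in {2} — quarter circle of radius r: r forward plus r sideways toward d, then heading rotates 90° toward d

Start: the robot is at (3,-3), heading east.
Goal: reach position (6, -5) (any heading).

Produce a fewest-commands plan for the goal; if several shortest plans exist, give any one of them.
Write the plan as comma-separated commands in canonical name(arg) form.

begin: at (3,-3), heading east
step 1 (straight(1)): at (4,-3), heading east
step 2 (arc(right, 2)): at (6,-5), heading south
shorter routes all fall short; 2 is best.

straight(1), arc(right, 2)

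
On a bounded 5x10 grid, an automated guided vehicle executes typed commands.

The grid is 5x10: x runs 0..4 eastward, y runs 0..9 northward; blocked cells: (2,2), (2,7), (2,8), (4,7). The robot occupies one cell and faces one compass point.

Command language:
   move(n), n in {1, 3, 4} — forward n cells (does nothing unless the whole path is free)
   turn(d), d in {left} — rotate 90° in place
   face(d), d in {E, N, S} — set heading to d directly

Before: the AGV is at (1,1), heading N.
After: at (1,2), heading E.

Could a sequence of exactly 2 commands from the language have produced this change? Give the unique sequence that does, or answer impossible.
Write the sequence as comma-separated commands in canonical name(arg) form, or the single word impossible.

key: position moved to (1,2) AND the heading swung to E — translation plus rotation needed
from: at (1,1), heading N
step 1 (move(1)): at (1,2), heading N
step 2 (face(E)): at (1,2), heading E
no other 2-command option fits: unique.

move(1), face(E)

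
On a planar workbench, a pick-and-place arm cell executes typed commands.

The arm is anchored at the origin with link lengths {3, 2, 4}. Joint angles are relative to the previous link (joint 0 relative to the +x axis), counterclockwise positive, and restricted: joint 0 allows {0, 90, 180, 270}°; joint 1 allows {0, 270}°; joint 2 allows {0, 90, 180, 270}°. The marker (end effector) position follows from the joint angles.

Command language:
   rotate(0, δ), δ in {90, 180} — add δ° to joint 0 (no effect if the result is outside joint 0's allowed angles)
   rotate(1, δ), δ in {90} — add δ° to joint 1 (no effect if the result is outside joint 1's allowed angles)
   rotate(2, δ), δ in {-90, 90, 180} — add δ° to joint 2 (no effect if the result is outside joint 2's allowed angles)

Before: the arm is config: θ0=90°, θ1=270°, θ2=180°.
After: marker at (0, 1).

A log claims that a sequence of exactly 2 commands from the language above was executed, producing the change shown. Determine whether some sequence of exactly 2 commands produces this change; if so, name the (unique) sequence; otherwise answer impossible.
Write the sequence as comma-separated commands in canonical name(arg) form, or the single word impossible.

start: config: θ0=90°, θ1=270°, θ2=180°
1. rotate(1, 90) → config: θ0=90°, θ1=0°, θ2=180°
2. rotate(1, 90) → config: θ0=90°, θ1=0°, θ2=180°
uniquely the one of 36 2-step routes that fits.

rotate(1, 90), rotate(1, 90)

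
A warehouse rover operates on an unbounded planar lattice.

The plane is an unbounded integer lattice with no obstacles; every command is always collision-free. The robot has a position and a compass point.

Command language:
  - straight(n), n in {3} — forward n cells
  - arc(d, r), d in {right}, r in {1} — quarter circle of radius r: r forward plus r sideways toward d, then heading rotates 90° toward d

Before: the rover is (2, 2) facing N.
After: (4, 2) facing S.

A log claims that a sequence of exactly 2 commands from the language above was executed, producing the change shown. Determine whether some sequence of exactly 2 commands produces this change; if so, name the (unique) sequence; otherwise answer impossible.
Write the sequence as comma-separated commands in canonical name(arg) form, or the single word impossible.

arc(right, 1), arc(right, 1)

key: position moved to (4,2) AND the heading swung to S — translation plus rotation needed
initial: (2, 2) facing N
1. arc(right, 1) → (3, 3) facing E
2. arc(right, 1) → (4, 2) facing S
no rival 2-sequence matches.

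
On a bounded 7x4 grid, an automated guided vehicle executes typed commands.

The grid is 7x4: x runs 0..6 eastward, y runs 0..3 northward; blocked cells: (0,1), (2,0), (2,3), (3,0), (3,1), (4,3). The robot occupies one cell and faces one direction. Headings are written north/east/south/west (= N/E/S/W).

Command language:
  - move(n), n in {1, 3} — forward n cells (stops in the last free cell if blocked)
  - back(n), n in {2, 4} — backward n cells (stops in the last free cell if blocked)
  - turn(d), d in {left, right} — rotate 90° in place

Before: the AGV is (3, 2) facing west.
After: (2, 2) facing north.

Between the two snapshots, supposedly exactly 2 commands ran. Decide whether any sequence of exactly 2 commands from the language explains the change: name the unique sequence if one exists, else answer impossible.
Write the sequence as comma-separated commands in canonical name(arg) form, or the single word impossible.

key: order matters: swapping move(1) and turn(right) lands elsewhere
initial: (3, 2) facing west
[1] after move(1): (2, 2) facing west
[2] after turn(right): (2, 2) facing north
no rival 2-sequence matches.

move(1), turn(right)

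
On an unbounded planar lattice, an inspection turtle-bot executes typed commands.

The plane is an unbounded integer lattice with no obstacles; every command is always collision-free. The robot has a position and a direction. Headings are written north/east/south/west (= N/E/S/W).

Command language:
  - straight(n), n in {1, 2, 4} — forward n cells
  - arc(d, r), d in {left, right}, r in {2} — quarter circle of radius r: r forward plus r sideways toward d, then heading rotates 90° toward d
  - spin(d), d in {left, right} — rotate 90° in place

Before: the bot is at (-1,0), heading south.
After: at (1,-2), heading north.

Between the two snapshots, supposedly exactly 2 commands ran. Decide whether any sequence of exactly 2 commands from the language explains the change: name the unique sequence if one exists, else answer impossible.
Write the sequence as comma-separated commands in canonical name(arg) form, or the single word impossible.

key: cell and facing (now N) both changed — the 2 commands mix motion and turning
from: at (-1,0), heading south
[1] after arc(left, 2): at (1,-2), heading east
[2] after spin(left): at (1,-2), heading north
all 49 alternatives checked — unique.

arc(left, 2), spin(left)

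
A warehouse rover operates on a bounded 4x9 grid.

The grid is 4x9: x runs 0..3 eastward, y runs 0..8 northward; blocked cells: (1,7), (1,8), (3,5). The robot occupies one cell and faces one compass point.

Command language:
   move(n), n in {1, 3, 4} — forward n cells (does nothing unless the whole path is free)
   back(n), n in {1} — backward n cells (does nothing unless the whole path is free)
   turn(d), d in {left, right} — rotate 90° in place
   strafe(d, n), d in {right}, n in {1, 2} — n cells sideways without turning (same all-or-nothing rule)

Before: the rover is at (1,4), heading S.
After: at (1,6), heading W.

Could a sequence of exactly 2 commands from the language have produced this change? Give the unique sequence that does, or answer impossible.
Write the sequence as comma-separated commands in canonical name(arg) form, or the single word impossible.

key: position moved to (1,6) AND the heading swung to W — translation plus rotation needed
from: at (1,4), heading S
t=1 turn(right) ⇒ at (1,4), heading W
t=2 strafe(right, 2) ⇒ at (1,6), heading W
uniquely the one of 64 2-step routes that fits.

turn(right), strafe(right, 2)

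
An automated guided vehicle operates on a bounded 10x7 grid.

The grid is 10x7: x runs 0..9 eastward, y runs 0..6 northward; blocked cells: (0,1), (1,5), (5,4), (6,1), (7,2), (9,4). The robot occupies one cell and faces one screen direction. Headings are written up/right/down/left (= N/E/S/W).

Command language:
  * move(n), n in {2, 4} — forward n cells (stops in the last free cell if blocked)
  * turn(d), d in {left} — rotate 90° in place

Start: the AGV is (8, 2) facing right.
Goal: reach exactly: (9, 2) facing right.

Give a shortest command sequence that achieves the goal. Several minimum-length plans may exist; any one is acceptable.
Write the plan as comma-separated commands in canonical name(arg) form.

from: (8, 2) facing right
step 1 (move(4)): (9, 2) facing right
shorter routes all fall short; 1 is best.

move(4)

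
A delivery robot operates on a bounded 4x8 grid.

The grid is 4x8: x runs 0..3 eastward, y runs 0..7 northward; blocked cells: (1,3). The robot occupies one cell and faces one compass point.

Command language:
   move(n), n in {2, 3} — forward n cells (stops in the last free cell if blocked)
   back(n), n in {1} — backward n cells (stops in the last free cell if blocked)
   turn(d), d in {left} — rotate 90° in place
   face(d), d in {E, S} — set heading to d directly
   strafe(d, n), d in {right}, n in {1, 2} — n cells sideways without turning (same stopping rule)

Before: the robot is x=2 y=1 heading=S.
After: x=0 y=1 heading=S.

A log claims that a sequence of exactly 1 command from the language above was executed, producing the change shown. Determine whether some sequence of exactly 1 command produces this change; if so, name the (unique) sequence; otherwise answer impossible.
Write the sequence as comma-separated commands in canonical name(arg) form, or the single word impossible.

strafe(right, 2)

key: still facing S — the one step turns nothing
start: x=2 y=1 heading=S
[1] after strafe(right, 2): x=0 y=1 heading=S
no other 1-command option fits: unique.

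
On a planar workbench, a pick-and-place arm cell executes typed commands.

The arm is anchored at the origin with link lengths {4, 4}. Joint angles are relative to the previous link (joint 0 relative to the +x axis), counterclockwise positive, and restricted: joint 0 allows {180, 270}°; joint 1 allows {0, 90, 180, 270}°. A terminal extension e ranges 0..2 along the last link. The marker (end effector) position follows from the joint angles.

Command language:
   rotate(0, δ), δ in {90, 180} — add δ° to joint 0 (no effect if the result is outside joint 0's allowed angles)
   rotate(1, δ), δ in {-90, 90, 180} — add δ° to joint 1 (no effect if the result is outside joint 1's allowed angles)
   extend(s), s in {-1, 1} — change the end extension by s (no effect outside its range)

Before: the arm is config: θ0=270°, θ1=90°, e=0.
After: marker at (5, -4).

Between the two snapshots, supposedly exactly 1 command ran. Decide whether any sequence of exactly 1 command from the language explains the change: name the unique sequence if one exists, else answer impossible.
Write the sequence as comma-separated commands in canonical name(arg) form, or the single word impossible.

from: config: θ0=270°, θ1=90°, e=0
[1] after extend(1): config: θ0=270°, θ1=90°, e=1
no rival 1-sequence matches.

extend(1)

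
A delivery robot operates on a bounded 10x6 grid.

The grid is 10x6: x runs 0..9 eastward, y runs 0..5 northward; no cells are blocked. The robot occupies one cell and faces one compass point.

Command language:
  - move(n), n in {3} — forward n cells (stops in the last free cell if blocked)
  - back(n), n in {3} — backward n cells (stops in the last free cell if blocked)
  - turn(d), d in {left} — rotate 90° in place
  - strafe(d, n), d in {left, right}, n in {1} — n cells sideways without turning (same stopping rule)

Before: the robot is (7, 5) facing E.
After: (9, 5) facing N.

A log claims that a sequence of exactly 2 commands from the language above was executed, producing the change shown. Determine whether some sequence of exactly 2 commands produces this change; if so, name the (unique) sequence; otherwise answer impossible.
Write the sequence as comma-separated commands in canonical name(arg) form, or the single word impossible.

move(3), turn(left)

key: move(3) runs into the grid edge before its full distance
begin: (7, 5) facing E
1. move(3) → (9, 5) facing E
2. turn(left) → (9, 5) facing N
no rival 2-sequence matches.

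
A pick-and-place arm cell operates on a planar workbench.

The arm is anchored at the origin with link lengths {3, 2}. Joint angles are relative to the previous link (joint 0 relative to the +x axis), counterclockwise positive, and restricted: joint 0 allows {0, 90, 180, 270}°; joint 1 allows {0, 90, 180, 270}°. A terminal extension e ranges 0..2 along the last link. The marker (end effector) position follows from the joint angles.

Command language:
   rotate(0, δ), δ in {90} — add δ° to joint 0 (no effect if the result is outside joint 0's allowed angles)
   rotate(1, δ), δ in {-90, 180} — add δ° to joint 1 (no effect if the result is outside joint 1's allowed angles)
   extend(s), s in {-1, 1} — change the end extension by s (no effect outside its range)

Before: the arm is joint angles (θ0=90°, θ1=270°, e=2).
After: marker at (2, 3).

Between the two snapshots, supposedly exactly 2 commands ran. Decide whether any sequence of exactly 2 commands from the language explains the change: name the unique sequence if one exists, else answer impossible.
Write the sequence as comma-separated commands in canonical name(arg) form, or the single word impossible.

extend(-1), extend(-1)

begin: joint angles (θ0=90°, θ1=270°, e=2)
step 1 (extend(-1)): joint angles (θ0=90°, θ1=270°, e=1)
step 2 (extend(-1)): joint angles (θ0=90°, θ1=270°, e=0)
uniquely the one of 25 2-step routes that fits.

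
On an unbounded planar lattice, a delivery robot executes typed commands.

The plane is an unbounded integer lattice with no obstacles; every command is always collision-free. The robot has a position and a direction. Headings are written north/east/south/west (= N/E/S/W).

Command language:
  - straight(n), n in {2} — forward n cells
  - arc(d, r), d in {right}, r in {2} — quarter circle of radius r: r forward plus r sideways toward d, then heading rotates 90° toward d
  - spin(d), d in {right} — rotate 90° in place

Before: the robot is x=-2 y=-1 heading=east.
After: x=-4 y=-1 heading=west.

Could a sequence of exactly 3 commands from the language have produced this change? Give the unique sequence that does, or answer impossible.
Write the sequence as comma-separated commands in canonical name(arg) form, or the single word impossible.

key: position moved to (-4,-1) AND the heading swung to W — translation plus rotation needed
t0: x=-2 y=-1 heading=east
1. spin(right) → x=-2 y=-1 heading=south
2. spin(right) → x=-2 y=-1 heading=west
3. straight(2) → x=-4 y=-1 heading=west
no other 3-command option fits: unique.

spin(right), spin(right), straight(2)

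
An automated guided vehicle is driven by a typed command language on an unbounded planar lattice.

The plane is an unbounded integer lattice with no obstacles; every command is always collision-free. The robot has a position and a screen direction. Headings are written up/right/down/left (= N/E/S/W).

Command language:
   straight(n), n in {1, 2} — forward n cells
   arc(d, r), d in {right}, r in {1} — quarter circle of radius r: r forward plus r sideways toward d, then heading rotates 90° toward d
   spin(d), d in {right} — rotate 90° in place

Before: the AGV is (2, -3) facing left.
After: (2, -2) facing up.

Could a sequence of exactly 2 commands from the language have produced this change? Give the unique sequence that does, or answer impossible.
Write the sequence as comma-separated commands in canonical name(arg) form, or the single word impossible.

key: cell and facing (now N) both changed — the 2 commands mix motion and turning
begin: (2, -3) facing left
step 1 (spin(right)): (2, -3) facing up
step 2 (straight(1)): (2, -2) facing up
uniquely the one of 16 2-step routes that fits.

spin(right), straight(1)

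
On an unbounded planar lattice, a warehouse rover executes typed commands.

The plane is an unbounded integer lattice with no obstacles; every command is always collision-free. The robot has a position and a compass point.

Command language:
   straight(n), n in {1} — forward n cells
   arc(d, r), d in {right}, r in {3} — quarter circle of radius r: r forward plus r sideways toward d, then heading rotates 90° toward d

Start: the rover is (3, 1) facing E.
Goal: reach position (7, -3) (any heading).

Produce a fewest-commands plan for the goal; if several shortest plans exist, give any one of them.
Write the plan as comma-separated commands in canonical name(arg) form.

from: (3, 1) facing E
1. straight(1) → (4, 1) facing E
2. arc(right, 3) → (7, -2) facing S
3. straight(1) → (7, -3) facing S
nothing shorter than 3 reaches the goal.

straight(1), arc(right, 3), straight(1)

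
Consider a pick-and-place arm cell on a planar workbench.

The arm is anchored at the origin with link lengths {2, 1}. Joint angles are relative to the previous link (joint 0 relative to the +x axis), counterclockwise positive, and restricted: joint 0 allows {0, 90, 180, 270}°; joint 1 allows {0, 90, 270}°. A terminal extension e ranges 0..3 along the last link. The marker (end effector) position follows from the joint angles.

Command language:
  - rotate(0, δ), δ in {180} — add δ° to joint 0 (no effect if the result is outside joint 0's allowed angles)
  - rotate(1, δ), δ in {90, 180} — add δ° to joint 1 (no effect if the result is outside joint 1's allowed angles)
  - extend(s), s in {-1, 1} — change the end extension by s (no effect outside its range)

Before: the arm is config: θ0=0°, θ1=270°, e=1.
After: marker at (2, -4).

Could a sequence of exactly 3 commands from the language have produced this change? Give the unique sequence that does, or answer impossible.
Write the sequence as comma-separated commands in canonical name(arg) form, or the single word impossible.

begin: config: θ0=0°, θ1=270°, e=1
[1] after extend(1): config: θ0=0°, θ1=270°, e=2
[2] after extend(1): config: θ0=0°, θ1=270°, e=3
[3] after extend(1): config: θ0=0°, θ1=270°, e=3
all 125 alternatives checked — unique.

extend(1), extend(1), extend(1)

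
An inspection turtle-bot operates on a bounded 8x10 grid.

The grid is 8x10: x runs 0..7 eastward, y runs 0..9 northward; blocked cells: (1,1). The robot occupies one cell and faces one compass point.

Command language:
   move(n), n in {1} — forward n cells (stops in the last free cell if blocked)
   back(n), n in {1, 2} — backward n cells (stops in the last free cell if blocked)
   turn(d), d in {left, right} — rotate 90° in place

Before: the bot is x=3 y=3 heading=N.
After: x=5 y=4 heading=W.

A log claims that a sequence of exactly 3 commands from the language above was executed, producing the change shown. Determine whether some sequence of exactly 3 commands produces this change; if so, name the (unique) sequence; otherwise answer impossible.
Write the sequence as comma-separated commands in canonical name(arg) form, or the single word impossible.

move(1), turn(left), back(2)

key: cell and facing (now W) both changed — the 3 commands mix motion and turning
t0: x=3 y=3 heading=N
[1] after move(1): x=3 y=4 heading=N
[2] after turn(left): x=3 y=4 heading=W
[3] after back(2): x=5 y=4 heading=W
all 125 alternatives checked — unique.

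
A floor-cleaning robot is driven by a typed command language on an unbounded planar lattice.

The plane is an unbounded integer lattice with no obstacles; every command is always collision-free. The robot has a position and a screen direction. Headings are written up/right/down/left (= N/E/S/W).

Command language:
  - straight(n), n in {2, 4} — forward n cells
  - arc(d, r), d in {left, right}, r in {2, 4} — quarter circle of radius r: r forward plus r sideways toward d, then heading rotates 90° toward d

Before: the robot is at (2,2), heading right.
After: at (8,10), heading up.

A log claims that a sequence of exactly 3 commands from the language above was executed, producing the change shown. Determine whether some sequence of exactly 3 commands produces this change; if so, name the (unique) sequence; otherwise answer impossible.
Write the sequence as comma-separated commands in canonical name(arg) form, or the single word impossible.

key: order matters: swapping straight(2) and straight(4) lands elsewhere
start: at (2,2), heading right
1. straight(2) → at (4,2), heading right
2. arc(left, 4) → at (8,6), heading up
3. straight(4) → at (8,10), heading up
uniquely the one of 216 3-step routes that fits.

straight(2), arc(left, 4), straight(4)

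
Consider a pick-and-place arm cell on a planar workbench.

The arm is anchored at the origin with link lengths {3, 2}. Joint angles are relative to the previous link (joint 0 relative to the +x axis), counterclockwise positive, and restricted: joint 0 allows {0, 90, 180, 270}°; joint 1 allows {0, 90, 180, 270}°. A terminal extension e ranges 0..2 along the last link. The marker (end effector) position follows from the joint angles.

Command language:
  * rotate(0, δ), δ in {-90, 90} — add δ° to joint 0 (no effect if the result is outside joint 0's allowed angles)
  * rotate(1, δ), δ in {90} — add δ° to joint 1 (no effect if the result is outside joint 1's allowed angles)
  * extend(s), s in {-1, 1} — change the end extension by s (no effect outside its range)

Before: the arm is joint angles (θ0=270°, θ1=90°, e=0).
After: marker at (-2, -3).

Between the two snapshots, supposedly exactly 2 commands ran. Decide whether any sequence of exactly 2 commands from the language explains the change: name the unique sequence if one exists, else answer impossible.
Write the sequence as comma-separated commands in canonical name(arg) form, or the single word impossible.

rotate(1, 90), rotate(1, 90)

begin: joint angles (θ0=270°, θ1=90°, e=0)
1. rotate(1, 90) → joint angles (θ0=270°, θ1=180°, e=0)
2. rotate(1, 90) → joint angles (θ0=270°, θ1=270°, e=0)
uniquely the one of 25 2-step routes that fits.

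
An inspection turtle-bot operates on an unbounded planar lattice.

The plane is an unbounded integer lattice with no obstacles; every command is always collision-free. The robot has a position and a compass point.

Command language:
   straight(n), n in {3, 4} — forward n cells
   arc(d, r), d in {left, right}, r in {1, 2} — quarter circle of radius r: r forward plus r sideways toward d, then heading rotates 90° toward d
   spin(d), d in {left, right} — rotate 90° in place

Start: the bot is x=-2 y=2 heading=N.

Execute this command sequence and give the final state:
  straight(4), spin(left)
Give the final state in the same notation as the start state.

x=-2 y=6 heading=W

begin: x=-2 y=2 heading=N
step 1 (straight(4)): x=-2 y=6 heading=N
step 2 (spin(left)): x=-2 y=6 heading=W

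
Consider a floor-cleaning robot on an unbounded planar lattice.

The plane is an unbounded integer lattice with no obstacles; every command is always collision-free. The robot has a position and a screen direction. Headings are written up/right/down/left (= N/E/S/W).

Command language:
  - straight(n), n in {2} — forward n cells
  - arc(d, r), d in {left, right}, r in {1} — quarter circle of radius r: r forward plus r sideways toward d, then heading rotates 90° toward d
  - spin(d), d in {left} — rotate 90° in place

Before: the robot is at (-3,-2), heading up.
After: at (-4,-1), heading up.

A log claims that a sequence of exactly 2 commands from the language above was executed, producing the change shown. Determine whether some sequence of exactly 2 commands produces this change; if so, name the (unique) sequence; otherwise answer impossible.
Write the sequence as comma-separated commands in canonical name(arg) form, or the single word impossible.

spin(left), arc(right, 1)

key: running arc(right, 1) before spin(left) would end elsewhere — order is forced
begin: at (-3,-2), heading up
t=1 spin(left) ⇒ at (-3,-2), heading left
t=2 arc(right, 1) ⇒ at (-4,-1), heading up
uniquely the one of 16 2-step routes that fits.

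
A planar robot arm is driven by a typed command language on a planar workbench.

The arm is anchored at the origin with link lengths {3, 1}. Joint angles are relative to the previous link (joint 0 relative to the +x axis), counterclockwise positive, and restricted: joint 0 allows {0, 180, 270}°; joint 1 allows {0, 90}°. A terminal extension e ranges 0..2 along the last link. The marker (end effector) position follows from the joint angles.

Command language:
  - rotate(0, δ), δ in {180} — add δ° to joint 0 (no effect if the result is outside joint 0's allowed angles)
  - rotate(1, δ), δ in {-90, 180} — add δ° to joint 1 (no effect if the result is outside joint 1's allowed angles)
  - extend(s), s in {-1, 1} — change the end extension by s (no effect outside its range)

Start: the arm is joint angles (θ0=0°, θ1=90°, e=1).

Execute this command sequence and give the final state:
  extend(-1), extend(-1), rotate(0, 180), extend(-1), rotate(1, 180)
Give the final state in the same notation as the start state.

begin: joint angles (θ0=0°, θ1=90°, e=1)
t=1 extend(-1) ⇒ joint angles (θ0=0°, θ1=90°, e=0)
t=2 extend(-1) ⇒ joint angles (θ0=0°, θ1=90°, e=0)
t=3 rotate(0, 180) ⇒ joint angles (θ0=180°, θ1=90°, e=0)
t=4 extend(-1) ⇒ joint angles (θ0=180°, θ1=90°, e=0)
t=5 rotate(1, 180) ⇒ joint angles (θ0=180°, θ1=90°, e=0)

joint angles (θ0=180°, θ1=90°, e=0)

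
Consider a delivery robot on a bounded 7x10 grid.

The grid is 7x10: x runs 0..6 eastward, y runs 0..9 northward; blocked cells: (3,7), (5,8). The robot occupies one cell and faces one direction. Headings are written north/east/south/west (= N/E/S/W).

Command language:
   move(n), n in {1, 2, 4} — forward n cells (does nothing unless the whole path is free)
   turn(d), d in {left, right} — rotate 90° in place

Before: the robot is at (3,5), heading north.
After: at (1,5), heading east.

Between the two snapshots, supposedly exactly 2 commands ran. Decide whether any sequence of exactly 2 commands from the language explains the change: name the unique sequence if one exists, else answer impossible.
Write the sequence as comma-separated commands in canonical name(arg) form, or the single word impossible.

all 25 sequences checked — none match.

impossible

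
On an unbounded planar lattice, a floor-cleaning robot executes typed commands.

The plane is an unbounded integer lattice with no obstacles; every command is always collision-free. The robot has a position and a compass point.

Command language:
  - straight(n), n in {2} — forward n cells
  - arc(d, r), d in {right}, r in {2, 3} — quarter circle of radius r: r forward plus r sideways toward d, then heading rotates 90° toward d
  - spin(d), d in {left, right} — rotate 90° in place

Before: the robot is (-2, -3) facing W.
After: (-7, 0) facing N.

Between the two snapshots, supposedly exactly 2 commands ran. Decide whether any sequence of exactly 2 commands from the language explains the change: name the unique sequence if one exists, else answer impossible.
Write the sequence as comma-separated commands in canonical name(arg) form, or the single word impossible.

key: position moved to (-7,0) AND the heading swung to N — translation plus rotation needed
initial: (-2, -3) facing W
t=1 straight(2) ⇒ (-4, -3) facing W
t=2 arc(right, 3) ⇒ (-7, 0) facing N
no rival 2-sequence matches.

straight(2), arc(right, 3)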